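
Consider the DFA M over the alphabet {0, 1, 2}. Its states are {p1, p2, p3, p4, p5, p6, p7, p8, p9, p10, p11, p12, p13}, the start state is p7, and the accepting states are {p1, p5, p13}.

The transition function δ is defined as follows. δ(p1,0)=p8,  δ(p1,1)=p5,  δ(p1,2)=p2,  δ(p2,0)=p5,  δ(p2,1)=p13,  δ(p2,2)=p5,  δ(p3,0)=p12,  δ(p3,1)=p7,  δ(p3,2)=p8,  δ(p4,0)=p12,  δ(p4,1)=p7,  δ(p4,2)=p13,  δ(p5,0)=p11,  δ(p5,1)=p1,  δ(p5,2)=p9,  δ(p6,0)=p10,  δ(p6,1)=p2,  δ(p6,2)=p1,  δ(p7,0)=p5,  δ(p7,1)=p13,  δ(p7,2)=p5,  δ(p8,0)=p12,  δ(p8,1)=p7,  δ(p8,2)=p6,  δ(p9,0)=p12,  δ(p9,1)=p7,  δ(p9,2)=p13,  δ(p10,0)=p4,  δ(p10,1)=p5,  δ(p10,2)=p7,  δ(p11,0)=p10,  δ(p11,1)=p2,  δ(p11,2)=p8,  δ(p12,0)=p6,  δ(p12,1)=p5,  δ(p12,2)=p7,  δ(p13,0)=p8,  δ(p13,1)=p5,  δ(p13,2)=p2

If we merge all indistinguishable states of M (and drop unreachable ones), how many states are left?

Reachable states from the start: {p1,p2,p4,p5,p6,p7,p8,p9,p10,p11,p12,p13}. Unreachable: {p3} — drop them.
Start with accepting vs non-accepting: {p1,p5,p13} | {p2,p4,p6,p7,p8,p9,p10,p11,p12}.
Refine {p2,p4,p6,p7,p8,p9,p10,p11,p12} on symbol 0: members go to different blocks, giving {p4,p6,p8,p9,p10,p11,p12} and {p2,p7}.
On input 2, block {p1,p5,p13} splits into {p1,p13} and {p5}.
On input 1, block {p4,p6,p8,p9,p10,p11,p12} splits into {p4,p6,p8,p9,p11} and {p10,p12}.
On input 2, block {p4,p6,p8,p9,p11} splits into {p4,p6,p9} and {p8,p11}.
Refine {p8,p11} on symbol 2: members go to different blocks, giving {p8} and {p11}.
Stable partition: {p1,p13} | {p4,p6,p9} | {p2,p7} | {p5} | {p10,p12} | {p8} | {p11} — 7 equivalence classes.

7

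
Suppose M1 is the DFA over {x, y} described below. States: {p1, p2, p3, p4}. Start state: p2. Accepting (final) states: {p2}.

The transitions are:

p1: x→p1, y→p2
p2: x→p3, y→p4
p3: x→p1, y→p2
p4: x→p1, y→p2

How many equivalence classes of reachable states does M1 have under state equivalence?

2

Every state is reachable, so we keep all 4.
Initial partition by acceptance: {p2} | {p1,p3,p4}.
No further refinement is possible. Final partition (2 blocks): {p2} | {p1,p3,p4}.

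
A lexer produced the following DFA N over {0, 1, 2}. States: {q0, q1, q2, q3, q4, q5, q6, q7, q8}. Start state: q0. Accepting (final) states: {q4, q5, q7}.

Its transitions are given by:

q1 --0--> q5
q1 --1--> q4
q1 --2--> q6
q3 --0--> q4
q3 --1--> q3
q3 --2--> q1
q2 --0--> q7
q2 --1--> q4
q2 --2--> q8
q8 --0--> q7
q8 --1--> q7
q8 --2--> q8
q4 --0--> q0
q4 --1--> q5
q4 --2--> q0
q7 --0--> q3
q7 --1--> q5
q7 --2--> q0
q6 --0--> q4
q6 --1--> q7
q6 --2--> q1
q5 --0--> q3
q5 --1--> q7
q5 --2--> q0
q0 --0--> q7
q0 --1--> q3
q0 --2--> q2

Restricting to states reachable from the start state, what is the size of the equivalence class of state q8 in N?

All states are reachable from the start state.
Initial partition by acceptance: {q4,q5,q7} | {q0,q1,q2,q3,q6,q8}.
Refine {q0,q1,q2,q3,q6,q8} on symbol 1: members go to different blocks, giving {q1,q2,q6,q8} and {q0,q3}.
Stable partition: {q4,q5,q7} | {q1,q2,q6,q8} | {q0,q3} — 3 equivalence classes.
State q8 belongs to the block {q1,q2,q6,q8}, which has 4 states.

4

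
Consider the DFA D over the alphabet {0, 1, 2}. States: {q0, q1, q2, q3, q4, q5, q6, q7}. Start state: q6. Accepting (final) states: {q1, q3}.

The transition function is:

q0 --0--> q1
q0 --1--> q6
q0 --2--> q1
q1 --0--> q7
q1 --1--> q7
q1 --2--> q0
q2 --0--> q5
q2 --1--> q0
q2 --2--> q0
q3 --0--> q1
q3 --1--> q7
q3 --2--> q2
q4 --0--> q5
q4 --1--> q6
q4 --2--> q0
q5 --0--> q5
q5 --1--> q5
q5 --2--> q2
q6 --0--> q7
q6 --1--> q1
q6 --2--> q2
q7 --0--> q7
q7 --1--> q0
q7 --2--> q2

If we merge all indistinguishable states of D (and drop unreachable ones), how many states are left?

Reachable states from the start: {q0,q1,q2,q5,q6,q7}. Unreachable: {q3,q4} — drop them.
Initial partition by acceptance: {q1} | {q0,q2,q5,q6,q7}.
Refine {q0,q2,q5,q6,q7} on symbol 0: members go to different blocks, giving {q2,q5,q6,q7} and {q0}.
Split {q2,q5,q6,q7} by δ(·,1) → {q2,q7} and {q5} and {q6}.
Split {q2,q7} by δ(·,0) → {q2} and {q7}.
No further refinement is possible. Final partition (6 blocks): {q1} | {q2} | {q0} | {q5} | {q6} | {q7}.

6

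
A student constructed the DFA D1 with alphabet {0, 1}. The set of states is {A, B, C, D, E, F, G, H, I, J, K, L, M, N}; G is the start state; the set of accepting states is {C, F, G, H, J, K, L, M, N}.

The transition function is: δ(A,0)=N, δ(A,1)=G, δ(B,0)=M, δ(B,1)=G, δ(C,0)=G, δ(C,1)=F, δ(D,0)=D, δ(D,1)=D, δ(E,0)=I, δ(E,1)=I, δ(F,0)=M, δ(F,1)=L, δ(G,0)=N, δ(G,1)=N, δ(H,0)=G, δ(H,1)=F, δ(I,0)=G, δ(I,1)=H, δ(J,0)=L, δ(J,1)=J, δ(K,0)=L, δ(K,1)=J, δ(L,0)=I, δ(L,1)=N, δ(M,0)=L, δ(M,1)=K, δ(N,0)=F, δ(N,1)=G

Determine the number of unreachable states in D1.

BFS from G reaches {F, G, H, I, J, K, L, M, N}; the 5 state(s) A, B, C, D, E are never visited.

5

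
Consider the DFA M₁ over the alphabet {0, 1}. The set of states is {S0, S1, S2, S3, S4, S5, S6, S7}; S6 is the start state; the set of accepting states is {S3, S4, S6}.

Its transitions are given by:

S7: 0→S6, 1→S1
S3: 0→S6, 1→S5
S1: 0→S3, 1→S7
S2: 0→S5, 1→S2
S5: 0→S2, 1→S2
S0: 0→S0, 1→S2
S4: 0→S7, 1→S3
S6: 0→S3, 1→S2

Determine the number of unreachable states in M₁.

No path from S6 leads to S0, S1, S4, S7; the other 4 states are all reachable.

4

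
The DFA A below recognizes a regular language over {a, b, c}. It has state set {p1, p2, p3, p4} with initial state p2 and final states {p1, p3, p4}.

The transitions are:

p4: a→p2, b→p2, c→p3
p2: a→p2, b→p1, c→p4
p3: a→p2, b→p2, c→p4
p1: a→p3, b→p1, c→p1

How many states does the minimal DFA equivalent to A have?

All states are reachable from the start state.
P0 = {p1,p3,p4} | {p2}.
On input a, block {p1,p3,p4} splits into {p3,p4} and {p1}.
No further refinement is possible. Final partition (3 blocks): {p3,p4} | {p2} | {p1}.

3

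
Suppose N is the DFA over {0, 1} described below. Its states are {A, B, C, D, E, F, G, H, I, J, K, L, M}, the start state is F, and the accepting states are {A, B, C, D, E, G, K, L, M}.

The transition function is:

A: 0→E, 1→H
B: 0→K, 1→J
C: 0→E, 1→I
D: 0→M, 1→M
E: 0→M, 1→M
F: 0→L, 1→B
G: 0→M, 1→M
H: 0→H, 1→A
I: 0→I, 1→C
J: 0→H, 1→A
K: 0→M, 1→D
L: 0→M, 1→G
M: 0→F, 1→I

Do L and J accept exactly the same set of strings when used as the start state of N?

All states are reachable from the start state.
P0 = {A,B,C,D,E,G,K,L,M} | {F,H,I,J}.
Split {A,B,C,D,E,G,K,L,M} by δ(·,0) → {A,B,C,D,E,G,K,L} and {M}.
On input 0, block {A,B,C,D,E,G,K,L} splits into {D,E,G,K,L} and {A,B,C}.
Refine {D,E,G,K,L} on symbol 1: members go to different blocks, giving {D,E,G} and {K,L}.
Refine {F,H,I,J} on symbol 0: members go to different blocks, giving {H,I,J} and {F}.
On input 0, block {A,B,C} splits into {A,C} and {B}.
The partition is now stable with 7 blocks: {D,E,G} | {H,I,J} | {M} | {A,C} | {K,L} | {F} | {B}.
L and J end up in different blocks, so they are distinguishable. For instance, the string 'ε' is accepted from only L.

No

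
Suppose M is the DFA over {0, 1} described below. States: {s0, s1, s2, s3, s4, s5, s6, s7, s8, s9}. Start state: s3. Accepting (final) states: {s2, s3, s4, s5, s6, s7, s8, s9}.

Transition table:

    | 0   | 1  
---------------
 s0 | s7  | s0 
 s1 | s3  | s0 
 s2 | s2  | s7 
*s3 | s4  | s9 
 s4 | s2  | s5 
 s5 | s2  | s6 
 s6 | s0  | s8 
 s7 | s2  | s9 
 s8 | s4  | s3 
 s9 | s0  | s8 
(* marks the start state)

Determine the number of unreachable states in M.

BFS from s3 reaches {s0, s2, s3, s4, s5, s6, s7, s8, s9}; the 1 state(s) s1 are never visited.

1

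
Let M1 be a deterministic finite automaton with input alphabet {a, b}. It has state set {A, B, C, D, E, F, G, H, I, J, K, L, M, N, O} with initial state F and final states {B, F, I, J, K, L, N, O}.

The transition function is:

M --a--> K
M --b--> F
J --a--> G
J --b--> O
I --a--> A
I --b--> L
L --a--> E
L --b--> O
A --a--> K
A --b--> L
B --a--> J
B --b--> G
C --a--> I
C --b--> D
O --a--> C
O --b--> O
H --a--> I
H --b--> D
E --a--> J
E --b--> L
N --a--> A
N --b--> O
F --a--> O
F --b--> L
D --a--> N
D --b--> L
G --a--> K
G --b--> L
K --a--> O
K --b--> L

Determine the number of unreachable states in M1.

3

No path from F leads to B, H, M; the other 12 states are all reachable.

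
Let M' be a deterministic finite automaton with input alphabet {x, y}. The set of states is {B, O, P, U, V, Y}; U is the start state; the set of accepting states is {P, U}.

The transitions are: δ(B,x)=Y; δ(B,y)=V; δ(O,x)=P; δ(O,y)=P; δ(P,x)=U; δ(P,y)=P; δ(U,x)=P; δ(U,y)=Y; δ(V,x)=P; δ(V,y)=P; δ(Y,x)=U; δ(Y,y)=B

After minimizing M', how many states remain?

5

Reachable states from the start: {B,P,U,V,Y}. Unreachable: {O} — drop them.
Initial partition by acceptance: {P,U} | {B,V,Y}.
Split {P,U} by δ(·,y) → {P} and {U}.
Split {B,V,Y} by δ(·,x) → {B} and {V} and {Y}.
No further refinement is possible. Final partition (5 blocks): {P} | {B} | {U} | {V} | {Y}.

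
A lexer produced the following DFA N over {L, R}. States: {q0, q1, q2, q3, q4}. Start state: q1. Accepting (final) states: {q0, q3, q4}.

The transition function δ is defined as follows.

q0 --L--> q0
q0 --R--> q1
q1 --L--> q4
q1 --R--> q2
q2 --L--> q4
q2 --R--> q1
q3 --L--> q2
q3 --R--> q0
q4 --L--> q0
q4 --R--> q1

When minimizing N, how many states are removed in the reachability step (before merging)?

1

No path from q1 leads to q3; the other 4 states are all reachable.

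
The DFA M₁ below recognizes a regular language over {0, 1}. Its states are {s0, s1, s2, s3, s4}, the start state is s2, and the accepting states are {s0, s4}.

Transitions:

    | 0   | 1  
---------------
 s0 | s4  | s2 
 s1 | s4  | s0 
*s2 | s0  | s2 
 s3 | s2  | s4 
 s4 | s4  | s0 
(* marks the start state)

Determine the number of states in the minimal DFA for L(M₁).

Reachable states from the start: {s0,s2,s4}. Unreachable: {s1,s3} — drop them.
P0 = {s0,s4} | {s2}.
On input 1, block {s0,s4} splits into {s0} and {s4}.
Stable partition: {s0} | {s2} | {s4} — 3 equivalence classes.

3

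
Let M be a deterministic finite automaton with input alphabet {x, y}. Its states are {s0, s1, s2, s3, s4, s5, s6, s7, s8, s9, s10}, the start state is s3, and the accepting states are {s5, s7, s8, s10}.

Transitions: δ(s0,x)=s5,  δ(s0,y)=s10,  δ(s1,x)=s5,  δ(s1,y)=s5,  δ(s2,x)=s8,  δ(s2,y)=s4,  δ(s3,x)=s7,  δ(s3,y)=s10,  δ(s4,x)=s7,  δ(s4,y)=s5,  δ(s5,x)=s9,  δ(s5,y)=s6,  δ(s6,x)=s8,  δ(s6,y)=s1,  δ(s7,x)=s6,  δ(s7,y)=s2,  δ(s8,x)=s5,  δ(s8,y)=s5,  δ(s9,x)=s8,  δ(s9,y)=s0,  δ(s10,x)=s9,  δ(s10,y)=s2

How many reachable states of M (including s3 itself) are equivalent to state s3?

4

Every state is reachable, so we keep all 11.
Start with accepting vs non-accepting: {s5,s7,s8,s10} | {s0,s1,s2,s3,s4,s6,s9}.
Split {s5,s7,s8,s10} by δ(·,x) → {s5,s7,s10} and {s8}.
Split {s0,s1,s2,s3,s4,s6,s9} by δ(·,x) → {s0,s1,s3,s4} and {s2,s6,s9}.
Stable partition: {s5,s7,s10} | {s0,s1,s3,s4} | {s8} | {s2,s6,s9} — 4 equivalence classes.
The equivalence class containing s3 is {s0,s1,s3,s4}, of size 4.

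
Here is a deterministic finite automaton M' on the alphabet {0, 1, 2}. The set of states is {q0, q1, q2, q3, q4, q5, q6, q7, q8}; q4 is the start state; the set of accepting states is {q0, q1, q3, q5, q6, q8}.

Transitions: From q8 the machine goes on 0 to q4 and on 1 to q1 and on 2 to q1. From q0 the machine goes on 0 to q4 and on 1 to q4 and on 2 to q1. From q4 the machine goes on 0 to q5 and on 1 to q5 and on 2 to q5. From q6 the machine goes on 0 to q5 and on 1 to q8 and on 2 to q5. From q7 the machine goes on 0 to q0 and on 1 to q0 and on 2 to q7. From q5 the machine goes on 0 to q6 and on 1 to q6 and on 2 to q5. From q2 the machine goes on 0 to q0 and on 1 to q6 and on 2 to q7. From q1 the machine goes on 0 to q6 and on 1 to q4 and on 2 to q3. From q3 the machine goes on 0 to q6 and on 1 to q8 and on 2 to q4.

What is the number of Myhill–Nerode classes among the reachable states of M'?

6

First remove the unreachable states {q0,q2,q7}; 6 states remain.
Initial partition by acceptance: {q1,q3,q5,q6,q8} | {q4}.
Split {q1,q3,q5,q6,q8} by δ(·,0) → {q1,q3,q5,q6} and {q8}.
On input 1, block {q1,q3,q5,q6} splits into {q3,q6} and {q1} and {q5}.
Split {q3,q6} by δ(·,0) → {q3} and {q6}.
The partition is now stable with 6 blocks: {q3} | {q4} | {q8} | {q1} | {q5} | {q6}.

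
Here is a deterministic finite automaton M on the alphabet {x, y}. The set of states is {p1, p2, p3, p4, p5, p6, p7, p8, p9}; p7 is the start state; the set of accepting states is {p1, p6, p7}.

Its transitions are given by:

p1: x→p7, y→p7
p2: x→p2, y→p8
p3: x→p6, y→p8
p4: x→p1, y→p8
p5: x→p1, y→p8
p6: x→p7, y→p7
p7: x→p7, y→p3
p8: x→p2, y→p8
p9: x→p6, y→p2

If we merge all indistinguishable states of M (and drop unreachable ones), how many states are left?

4

First remove the unreachable states {p1,p4,p5,p9}; 5 states remain.
Start with accepting vs non-accepting: {p6,p7} | {p2,p3,p8}.
Split {p6,p7} by δ(·,y) → {p6} and {p7}.
Refine {p2,p3,p8} on symbol x: members go to different blocks, giving {p2,p8} and {p3}.
The partition is now stable with 4 blocks: {p6} | {p2,p8} | {p7} | {p3}.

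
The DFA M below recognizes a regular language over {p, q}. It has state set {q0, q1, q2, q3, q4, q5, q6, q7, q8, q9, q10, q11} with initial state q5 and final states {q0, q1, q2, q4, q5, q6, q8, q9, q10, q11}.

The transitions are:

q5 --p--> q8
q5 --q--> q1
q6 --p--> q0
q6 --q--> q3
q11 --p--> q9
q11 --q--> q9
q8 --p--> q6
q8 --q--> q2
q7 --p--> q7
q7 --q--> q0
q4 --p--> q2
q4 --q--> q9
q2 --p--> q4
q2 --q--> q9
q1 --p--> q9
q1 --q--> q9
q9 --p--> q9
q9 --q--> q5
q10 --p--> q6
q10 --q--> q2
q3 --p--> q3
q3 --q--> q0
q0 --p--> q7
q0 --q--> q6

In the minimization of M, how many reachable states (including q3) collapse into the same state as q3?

2

Reachable states from the start: {q0,q1,q2,q3,q4,q5,q6,q7,q8,q9}. Unreachable: {q10,q11} — drop them.
Initial partition by acceptance: {q0,q1,q2,q4,q5,q6,q8,q9} | {q3,q7}.
Refine {q0,q1,q2,q4,q5,q6,q8,q9} on symbol p: members go to different blocks, giving {q1,q2,q4,q5,q6,q8,q9} and {q0}.
Refine {q1,q2,q4,q5,q6,q8,q9} on symbol p: members go to different blocks, giving {q1,q2,q4,q5,q8,q9} and {q6}.
Refine {q1,q2,q4,q5,q8,q9} on symbol p: members go to different blocks, giving {q1,q2,q4,q5,q9} and {q8}.
Refine {q1,q2,q4,q5,q9} on symbol p: members go to different blocks, giving {q1,q2,q4,q9} and {q5}.
Refine {q1,q2,q4,q9} on symbol q: members go to different blocks, giving {q1,q2,q4} and {q9}.
Refine {q1,q2,q4} on symbol p: members go to different blocks, giving {q2,q4} and {q1}.
No further refinement is possible. Final partition (8 blocks): {q2,q4} | {q3,q7} | {q0} | {q6} | {q8} | {q5} | {q9} | {q1}.
State q3 belongs to the block {q3,q7}, which has 2 states.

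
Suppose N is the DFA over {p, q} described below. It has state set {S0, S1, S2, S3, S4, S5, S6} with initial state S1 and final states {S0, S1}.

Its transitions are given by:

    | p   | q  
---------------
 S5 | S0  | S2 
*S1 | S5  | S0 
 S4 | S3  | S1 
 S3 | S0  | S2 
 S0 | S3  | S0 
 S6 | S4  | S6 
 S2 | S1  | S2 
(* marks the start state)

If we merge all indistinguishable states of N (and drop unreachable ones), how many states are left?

2

First remove the unreachable states {S4,S6}; 5 states remain.
P0 = {S0,S1} | {S2,S3,S5}.
Stable partition: {S0,S1} | {S2,S3,S5} — 2 equivalence classes.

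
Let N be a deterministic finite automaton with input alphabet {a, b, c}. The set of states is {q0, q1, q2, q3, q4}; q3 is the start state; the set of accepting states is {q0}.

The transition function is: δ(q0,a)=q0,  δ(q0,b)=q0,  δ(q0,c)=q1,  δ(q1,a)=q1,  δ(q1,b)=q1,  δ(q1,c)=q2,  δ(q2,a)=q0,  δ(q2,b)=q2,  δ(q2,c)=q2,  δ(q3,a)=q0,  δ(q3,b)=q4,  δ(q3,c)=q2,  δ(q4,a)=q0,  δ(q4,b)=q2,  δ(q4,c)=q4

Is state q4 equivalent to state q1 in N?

No

Every state is reachable, so we keep all 5.
Start with accepting vs non-accepting: {q0} | {q1,q2,q3,q4}.
Refine {q1,q2,q3,q4} on symbol a: members go to different blocks, giving {q2,q3,q4} and {q1}.
No further refinement is possible. Final partition (3 blocks): {q0} | {q2,q3,q4} | {q1}.
q4 and q1 end up in different blocks, so they are distinguishable. For instance, the string 'a' is accepted from only q4.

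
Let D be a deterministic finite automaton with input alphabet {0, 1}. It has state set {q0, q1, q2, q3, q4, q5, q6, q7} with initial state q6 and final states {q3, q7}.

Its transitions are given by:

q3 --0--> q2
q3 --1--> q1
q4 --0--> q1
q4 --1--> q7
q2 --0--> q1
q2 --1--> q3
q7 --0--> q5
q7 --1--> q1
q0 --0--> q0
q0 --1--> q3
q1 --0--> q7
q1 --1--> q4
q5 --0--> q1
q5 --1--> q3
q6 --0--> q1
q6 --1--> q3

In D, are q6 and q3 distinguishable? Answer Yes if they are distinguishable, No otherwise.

First remove the unreachable states {q0}; 7 states remain.
P0 = {q3,q7} | {q1,q2,q4,q5,q6}.
On input 0, block {q1,q2,q4,q5,q6} splits into {q2,q4,q5,q6} and {q1}.
No further refinement is possible. Final partition (3 blocks): {q3,q7} | {q2,q4,q5,q6} | {q1}.
q6 and q3 end up in different blocks, so they are distinguishable. For instance, the string 'ε' is accepted from only q3.

Yes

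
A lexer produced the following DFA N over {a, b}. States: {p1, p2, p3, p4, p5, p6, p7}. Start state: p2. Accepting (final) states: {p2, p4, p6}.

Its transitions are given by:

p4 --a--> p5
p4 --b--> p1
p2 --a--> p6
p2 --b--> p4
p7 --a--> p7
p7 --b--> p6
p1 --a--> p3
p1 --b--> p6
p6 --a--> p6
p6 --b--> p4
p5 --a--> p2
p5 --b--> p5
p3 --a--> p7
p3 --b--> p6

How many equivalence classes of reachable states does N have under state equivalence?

Start with accepting vs non-accepting: {p2,p4,p6} | {p1,p3,p5,p7}.
Refine {p2,p4,p6} on symbol a: members go to different blocks, giving {p2,p6} and {p4}.
Split {p1,p3,p5,p7} by δ(·,a) → {p1,p3,p7} and {p5}.
The partition is now stable with 4 blocks: {p2,p6} | {p1,p3,p7} | {p4} | {p5}.

4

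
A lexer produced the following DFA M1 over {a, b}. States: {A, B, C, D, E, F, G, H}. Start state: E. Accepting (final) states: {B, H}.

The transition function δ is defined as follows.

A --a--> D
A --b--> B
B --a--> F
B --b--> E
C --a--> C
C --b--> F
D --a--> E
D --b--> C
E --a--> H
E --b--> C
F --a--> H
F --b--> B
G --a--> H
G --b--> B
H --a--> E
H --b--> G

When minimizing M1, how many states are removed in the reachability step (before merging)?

2

No path from E leads to A, D; the other 6 states are all reachable.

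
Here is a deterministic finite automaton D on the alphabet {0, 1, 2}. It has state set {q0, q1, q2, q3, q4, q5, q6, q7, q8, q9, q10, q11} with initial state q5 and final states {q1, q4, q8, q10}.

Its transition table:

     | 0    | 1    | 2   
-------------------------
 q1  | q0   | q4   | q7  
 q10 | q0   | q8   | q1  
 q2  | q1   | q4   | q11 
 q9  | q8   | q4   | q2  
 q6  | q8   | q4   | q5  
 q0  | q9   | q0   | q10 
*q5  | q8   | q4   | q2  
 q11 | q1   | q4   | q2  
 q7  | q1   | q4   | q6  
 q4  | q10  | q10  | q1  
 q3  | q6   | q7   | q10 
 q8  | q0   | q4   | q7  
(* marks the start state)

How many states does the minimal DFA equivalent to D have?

5

States {q3} cannot be reached from the start state, so discard them.
Initial partition by acceptance: {q1,q4,q8,q10} | {q0,q2,q5,q6,q7,q9,q11}.
Refine {q1,q4,q8,q10} on symbol 0: members go to different blocks, giving {q1,q8,q10} and {q4}.
Split {q1,q8,q10} by δ(·,1) → {q1,q8} and {q10}.
On input 0, block {q0,q2,q5,q6,q7,q9,q11} splits into {q2,q5,q6,q7,q9,q11} and {q0}.
Stable partition: {q1,q8} | {q2,q5,q6,q7,q9,q11} | {q4} | {q10} | {q0} — 5 equivalence classes.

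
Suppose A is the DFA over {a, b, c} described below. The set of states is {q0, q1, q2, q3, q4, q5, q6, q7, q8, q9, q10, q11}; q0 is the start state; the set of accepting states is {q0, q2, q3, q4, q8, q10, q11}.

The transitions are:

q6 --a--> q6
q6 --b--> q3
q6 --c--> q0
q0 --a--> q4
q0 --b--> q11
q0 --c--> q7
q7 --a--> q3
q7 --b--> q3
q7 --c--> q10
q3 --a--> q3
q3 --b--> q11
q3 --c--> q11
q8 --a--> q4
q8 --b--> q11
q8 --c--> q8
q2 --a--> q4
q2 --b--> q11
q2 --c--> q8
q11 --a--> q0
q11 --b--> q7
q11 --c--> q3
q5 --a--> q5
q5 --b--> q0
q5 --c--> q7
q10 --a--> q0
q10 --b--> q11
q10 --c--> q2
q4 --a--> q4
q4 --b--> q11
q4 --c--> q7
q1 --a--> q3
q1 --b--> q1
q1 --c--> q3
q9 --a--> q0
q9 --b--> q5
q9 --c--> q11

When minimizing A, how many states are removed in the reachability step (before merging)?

BFS from q0 reaches {q0, q2, q3, q4, q7, q8, q10, q11}; the 4 state(s) q1, q5, q6, q9 are never visited.

4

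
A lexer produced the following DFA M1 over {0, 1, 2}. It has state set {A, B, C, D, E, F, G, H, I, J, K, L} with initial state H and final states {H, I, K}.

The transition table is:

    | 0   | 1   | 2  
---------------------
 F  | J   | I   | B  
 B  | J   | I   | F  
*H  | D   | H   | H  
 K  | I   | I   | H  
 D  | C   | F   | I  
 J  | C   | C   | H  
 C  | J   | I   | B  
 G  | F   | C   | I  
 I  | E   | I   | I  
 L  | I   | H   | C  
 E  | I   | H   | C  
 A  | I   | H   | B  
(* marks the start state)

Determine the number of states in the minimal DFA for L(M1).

6

States {A,G,K,L} cannot be reached from the start state, so discard them.
Start with accepting vs non-accepting: {H,I} | {B,C,D,E,F,J}.
On input 0, block {B,C,D,E,F,J} splits into {B,C,D,F,J} and {E}.
Split {H,I} by δ(·,0) → {H} and {I}.
Refine {B,C,D,F,J} on symbol 1: members go to different blocks, giving {B,C,F} and {D,J}.
Split {D,J} by δ(·,2) → {D} and {J}.
Stable partition: {H} | {B,C,F} | {E} | {I} | {D} | {J} — 6 equivalence classes.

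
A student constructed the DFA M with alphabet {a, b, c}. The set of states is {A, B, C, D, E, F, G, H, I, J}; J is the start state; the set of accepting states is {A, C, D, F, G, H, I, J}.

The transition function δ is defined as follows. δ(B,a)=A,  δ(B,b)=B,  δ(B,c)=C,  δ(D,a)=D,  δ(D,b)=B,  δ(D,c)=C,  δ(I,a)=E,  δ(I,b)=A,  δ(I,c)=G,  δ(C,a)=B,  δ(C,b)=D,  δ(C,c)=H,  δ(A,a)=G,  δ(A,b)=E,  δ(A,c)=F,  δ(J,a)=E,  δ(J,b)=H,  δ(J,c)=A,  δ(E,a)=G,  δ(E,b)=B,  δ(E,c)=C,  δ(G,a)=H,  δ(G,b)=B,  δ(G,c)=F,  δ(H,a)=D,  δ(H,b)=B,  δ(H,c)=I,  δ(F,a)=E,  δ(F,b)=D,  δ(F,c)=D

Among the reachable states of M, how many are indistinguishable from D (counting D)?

P0 = {A,C,D,F,G,H,I,J} | {B,E}.
On input a, block {A,C,D,F,G,H,I,J} splits into {A,D,G,H} and {C,F,I,J}.
No further refinement is possible. Final partition (3 blocks): {A,D,G,H} | {B,E} | {C,F,I,J}.
State D belongs to the block {A,D,G,H}, which has 4 states.

4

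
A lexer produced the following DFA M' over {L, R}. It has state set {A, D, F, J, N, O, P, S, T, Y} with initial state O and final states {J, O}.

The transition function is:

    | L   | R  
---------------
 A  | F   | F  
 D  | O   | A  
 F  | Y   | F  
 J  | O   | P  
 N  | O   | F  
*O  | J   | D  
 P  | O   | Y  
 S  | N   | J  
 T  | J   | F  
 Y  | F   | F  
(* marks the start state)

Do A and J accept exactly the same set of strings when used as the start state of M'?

States {N,S,T} cannot be reached from the start state, so discard them.
Start with accepting vs non-accepting: {J,O} | {A,D,F,P,Y}.
Split {A,D,F,P,Y} by δ(·,L) → {A,F,Y} and {D,P}.
Stable partition: {J,O} | {A,F,Y} | {D,P} — 3 equivalence classes.
A and J end up in different blocks, so they are distinguishable. For instance, the string 'ε' is accepted from only J.

No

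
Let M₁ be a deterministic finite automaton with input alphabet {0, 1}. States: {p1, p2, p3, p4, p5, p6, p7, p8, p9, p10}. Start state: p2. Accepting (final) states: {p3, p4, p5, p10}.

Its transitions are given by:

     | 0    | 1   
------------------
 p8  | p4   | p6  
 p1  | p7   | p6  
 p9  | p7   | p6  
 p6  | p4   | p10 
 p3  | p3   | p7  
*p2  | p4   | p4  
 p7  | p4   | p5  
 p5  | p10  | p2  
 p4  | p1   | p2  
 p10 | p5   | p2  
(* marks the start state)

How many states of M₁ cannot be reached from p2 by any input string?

No path from p2 leads to p3, p8, p9; the other 7 states are all reachable.

3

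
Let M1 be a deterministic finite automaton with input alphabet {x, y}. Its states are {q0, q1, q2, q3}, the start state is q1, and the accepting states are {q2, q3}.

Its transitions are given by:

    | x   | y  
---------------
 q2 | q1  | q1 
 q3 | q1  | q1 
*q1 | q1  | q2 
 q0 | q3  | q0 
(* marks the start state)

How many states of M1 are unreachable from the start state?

2

No path from q1 leads to q0, q3; the other 2 states are all reachable.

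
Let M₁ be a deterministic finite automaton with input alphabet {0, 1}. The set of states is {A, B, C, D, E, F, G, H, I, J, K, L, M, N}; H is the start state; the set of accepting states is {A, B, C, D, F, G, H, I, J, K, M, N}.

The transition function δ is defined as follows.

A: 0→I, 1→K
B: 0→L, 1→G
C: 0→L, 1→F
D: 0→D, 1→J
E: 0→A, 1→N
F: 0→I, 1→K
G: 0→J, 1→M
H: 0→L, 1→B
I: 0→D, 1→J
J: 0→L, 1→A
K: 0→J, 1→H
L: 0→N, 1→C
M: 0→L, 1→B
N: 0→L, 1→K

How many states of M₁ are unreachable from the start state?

1

Starting at H and following transitions, the reachable set is {A, B, C, D, F, G, H, I, J, K, L, M, N}. That leaves E unreachable — 1 in total.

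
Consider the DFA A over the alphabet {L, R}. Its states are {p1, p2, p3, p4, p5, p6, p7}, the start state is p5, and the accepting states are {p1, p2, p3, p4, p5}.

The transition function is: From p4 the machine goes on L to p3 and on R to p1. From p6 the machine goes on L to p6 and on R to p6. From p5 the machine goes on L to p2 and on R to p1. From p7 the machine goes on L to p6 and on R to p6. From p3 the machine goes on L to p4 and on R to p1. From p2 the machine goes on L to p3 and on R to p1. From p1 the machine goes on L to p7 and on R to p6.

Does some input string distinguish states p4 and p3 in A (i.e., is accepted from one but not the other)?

Every state is reachable, so we keep all 7.
P0 = {p1,p2,p3,p4,p5} | {p6,p7}.
On input L, block {p1,p2,p3,p4,p5} splits into {p2,p3,p4,p5} and {p1}.
The partition is now stable with 3 blocks: {p2,p3,p4,p5} | {p6,p7} | {p1}.
p4 and p3 lie in the same block of the stable partition, so they are equivalent — no string distinguishes them.

No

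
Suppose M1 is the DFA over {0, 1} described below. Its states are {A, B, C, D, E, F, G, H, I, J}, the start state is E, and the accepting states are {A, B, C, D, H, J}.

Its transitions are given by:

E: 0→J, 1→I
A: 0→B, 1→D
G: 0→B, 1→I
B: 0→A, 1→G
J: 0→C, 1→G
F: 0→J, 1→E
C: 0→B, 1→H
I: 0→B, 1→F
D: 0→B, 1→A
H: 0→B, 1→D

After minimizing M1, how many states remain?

All states are reachable from the start state.
Initial partition by acceptance: {A,B,C,D,H,J} | {E,F,G,I}.
Split {A,B,C,D,H,J} by δ(·,1) → {A,C,D,H} and {B,J}.
Stable partition: {A,C,D,H} | {E,F,G,I} | {B,J} — 3 equivalence classes.

3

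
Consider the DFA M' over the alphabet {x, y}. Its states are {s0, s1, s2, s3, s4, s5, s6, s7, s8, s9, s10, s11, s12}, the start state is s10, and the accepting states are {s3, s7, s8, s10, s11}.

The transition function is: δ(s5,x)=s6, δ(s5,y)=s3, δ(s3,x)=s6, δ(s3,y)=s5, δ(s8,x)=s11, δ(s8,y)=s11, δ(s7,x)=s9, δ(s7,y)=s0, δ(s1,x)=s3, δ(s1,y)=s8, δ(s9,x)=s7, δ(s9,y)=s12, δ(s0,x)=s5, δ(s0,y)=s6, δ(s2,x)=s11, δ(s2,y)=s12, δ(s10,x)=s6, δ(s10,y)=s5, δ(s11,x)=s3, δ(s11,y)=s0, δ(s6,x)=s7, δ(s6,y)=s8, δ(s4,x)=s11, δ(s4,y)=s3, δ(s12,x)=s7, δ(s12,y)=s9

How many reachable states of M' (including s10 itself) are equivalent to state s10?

2

First remove the unreachable states {s1,s2,s4}; 10 states remain.
Start with accepting vs non-accepting: {s3,s7,s8,s10,s11} | {s0,s5,s6,s9,s12}.
Refine {s3,s7,s8,s10,s11} on symbol x: members go to different blocks, giving {s3,s7,s10} and {s8,s11}.
Split {s0,s5,s6,s9,s12} by δ(·,x) → {s6,s9,s12} and {s0,s5}.
Split {s6,s9,s12} by δ(·,y) → {s9,s12} and {s6}.
Split {s3,s7,s10} by δ(·,x) → {s3,s10} and {s7}.
Split {s8,s11} by δ(·,x) → {s8} and {s11}.
On input x, block {s0,s5} splits into {s0} and {s5}.
The partition is now stable with 8 blocks: {s3,s10} | {s9,s12} | {s8} | {s0} | {s6} | {s7} | {s11} | {s5}.
State s10 belongs to the block {s3,s10}, which has 2 states.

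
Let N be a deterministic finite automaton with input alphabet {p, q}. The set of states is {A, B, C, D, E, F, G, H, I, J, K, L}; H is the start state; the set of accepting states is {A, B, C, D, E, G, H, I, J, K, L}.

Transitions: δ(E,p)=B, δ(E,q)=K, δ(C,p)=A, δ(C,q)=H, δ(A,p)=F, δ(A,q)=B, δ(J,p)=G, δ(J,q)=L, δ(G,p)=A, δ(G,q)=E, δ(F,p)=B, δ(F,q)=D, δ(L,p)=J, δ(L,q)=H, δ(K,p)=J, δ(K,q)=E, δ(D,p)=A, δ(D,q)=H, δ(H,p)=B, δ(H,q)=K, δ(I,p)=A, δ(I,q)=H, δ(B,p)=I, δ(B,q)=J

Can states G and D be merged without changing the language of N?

Reachable states from the start: {A,B,D,E,F,G,H,I,J,K,L}. Unreachable: {C} — drop them.
P0 = {A,B,D,E,G,H,I,J,K,L} | {F}.
Split {A,B,D,E,G,H,I,J,K,L} by δ(·,p) → {B,D,E,G,H,I,J,K,L} and {A}.
Refine {B,D,E,G,H,I,J,K,L} on symbol p: members go to different blocks, giving {B,E,H,J,K,L} and {D,G,I}.
Split {B,E,H,J,K,L} by δ(·,p) → {E,H,K,L} and {B,J}.
On input q, block {B,J} splits into {B} and {J}.
Split {E,H,K,L} by δ(·,p) → {E,H} and {K,L}.
The partition is now stable with 7 blocks: {E,H} | {F} | {A} | {D,G,I} | {B} | {J} | {K,L}.
G and D lie in the same block of the stable partition, so they are equivalent — no string distinguishes them.

Yes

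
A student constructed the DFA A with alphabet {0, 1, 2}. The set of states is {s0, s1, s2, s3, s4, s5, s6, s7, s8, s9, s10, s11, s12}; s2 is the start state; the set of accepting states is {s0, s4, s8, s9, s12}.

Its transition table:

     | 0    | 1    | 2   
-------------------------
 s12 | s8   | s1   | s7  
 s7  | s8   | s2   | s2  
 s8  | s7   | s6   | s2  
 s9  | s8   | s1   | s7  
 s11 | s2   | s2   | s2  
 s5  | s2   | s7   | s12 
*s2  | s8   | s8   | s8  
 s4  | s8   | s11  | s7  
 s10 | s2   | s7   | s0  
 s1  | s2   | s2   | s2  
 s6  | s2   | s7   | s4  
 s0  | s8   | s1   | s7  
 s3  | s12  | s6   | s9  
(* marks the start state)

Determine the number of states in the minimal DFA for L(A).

6

States {s0,s1,s3,s5,s9,s10,s12} cannot be reached from the start state, so discard them.
Initial partition by acceptance: {s4,s8} | {s2,s6,s7,s11}.
On input 0, block {s4,s8} splits into {s4} and {s8}.
Refine {s2,s6,s7,s11} on symbol 0: members go to different blocks, giving {s2,s7} and {s6,s11}.
Split {s2,s7} by δ(·,1) → {s2} and {s7}.
Refine {s6,s11} on symbol 1: members go to different blocks, giving {s6} and {s11}.
No further refinement is possible. Final partition (6 blocks): {s4} | {s2} | {s8} | {s6} | {s7} | {s11}.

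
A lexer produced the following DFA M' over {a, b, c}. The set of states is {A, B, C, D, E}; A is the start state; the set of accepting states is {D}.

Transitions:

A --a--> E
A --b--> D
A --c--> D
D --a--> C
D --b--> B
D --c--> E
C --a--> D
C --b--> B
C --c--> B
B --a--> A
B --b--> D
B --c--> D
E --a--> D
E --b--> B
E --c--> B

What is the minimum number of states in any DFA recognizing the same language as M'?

4

Every state is reachable, so we keep all 5.
P0 = {D} | {A,B,C,E}.
On input a, block {A,B,C,E} splits into {A,B} and {C,E}.
Split {A,B} by δ(·,a) → {A} and {B}.
The partition is now stable with 4 blocks: {D} | {A} | {C,E} | {B}.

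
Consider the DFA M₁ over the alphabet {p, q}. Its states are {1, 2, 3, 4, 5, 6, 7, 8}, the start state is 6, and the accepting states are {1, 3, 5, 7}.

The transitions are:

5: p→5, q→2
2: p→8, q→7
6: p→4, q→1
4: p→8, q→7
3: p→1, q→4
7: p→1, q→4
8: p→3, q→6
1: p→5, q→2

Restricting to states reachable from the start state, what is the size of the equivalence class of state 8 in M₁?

Start with accepting vs non-accepting: {1,3,5,7} | {2,4,6,8}.
Split {2,4,6,8} by δ(·,p) → {2,4,6} and {8}.
Refine {2,4,6} on symbol p: members go to different blocks, giving {2,4} and {6}.
The partition is now stable with 4 blocks: {1,3,5,7} | {2,4} | {8} | {6}.
State 8 belongs to the block {8}, which has 1 states.

1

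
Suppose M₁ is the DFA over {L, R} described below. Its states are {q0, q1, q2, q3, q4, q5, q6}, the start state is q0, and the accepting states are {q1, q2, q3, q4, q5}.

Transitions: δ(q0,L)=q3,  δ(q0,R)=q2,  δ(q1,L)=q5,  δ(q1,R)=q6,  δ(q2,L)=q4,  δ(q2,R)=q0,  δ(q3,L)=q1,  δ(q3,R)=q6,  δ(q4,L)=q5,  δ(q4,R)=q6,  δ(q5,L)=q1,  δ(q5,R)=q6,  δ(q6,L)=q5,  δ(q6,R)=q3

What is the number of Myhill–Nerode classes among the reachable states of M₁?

Every state is reachable, so we keep all 7.
Initial partition by acceptance: {q1,q2,q3,q4,q5} | {q0,q6}.
Stable partition: {q1,q2,q3,q4,q5} | {q0,q6} — 2 equivalence classes.

2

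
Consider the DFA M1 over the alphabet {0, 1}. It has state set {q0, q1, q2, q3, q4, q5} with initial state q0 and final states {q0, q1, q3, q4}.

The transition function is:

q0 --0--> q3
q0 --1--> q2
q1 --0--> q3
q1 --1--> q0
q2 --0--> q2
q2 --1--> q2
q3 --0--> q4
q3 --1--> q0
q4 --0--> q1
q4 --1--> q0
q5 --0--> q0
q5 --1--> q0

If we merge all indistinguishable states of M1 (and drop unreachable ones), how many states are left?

First remove the unreachable states {q5}; 5 states remain.
P0 = {q0,q1,q3,q4} | {q2}.
Refine {q0,q1,q3,q4} on symbol 1: members go to different blocks, giving {q1,q3,q4} and {q0}.
Stable partition: {q1,q3,q4} | {q2} | {q0} — 3 equivalence classes.

3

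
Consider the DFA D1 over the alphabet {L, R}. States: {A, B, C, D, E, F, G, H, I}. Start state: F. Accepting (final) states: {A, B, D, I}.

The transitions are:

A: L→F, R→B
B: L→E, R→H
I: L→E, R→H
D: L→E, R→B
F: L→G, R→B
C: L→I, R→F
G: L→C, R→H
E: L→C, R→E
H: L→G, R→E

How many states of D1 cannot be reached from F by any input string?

2

No path from F leads to A, D; the other 7 states are all reachable.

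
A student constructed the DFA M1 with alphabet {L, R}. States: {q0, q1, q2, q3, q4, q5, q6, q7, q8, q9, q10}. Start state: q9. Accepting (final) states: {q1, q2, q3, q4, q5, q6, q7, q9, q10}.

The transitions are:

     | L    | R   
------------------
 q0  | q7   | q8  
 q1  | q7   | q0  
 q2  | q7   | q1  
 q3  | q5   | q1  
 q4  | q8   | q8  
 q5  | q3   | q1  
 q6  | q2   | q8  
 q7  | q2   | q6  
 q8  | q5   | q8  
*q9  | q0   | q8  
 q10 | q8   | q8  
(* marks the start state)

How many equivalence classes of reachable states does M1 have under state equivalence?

4

States {q4,q10} cannot be reached from the start state, so discard them.
Start with accepting vs non-accepting: {q1,q2,q3,q5,q6,q7,q9} | {q0,q8}.
Split {q1,q2,q3,q5,q6,q7,q9} by δ(·,L) → {q1,q2,q3,q5,q6,q7} and {q9}.
Refine {q1,q2,q3,q5,q6,q7} on symbol R: members go to different blocks, giving {q2,q3,q5,q7} and {q1,q6}.
The partition is now stable with 4 blocks: {q2,q3,q5,q7} | {q0,q8} | {q9} | {q1,q6}.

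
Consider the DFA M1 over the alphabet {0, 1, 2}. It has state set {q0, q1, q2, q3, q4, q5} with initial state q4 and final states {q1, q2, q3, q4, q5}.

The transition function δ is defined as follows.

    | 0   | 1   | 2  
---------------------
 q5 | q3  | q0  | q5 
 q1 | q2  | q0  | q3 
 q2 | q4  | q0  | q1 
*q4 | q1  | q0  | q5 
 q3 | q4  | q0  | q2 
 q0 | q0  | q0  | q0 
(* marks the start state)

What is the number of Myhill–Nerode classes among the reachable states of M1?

Start with accepting vs non-accepting: {q1,q2,q3,q4,q5} | {q0}.
The partition is now stable with 2 blocks: {q1,q2,q3,q4,q5} | {q0}.

2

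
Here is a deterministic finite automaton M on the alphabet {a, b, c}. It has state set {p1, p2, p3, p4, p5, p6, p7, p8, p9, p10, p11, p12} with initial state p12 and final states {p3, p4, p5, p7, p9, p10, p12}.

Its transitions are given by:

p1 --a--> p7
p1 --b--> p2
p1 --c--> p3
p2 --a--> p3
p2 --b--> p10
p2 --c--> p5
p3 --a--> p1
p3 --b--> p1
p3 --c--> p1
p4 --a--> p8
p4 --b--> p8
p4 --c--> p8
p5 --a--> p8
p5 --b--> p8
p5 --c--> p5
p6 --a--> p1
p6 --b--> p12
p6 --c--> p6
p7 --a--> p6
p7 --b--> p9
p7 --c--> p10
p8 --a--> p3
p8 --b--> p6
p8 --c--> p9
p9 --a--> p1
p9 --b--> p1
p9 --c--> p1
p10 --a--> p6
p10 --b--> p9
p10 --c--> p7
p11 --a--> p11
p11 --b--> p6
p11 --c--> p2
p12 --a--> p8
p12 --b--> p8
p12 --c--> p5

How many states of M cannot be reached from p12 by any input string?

2

BFS from p12 reaches {p1, p2, p3, p5, p6, p7, p8, p9, p10, p12}; the 2 state(s) p4, p11 are never visited.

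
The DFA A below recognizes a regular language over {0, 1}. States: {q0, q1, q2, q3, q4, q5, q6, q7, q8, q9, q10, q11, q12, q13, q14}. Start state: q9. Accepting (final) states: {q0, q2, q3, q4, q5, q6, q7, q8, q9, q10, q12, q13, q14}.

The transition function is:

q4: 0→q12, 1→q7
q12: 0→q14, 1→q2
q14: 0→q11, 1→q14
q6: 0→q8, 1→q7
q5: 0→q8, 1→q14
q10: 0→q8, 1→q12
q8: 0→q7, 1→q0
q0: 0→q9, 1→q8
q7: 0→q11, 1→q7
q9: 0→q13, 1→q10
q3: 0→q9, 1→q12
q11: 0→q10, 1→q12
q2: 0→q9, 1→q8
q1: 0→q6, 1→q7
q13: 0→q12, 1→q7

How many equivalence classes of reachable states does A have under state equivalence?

7

Reachable states from the start: {q0,q2,q7,q8,q9,q10,q11,q12,q13,q14}. Unreachable: {q1,q3,q4,q5,q6} — drop them.
P0 = {q0,q2,q7,q8,q9,q10,q12,q13,q14} | {q11}.
Split {q0,q2,q7,q8,q9,q10,q12,q13,q14} by δ(·,0) → {q0,q2,q8,q9,q10,q12,q13} and {q7,q14}.
Split {q0,q2,q8,q9,q10,q12,q13} by δ(·,0) → {q0,q2,q9,q10,q13} and {q8,q12}.
Refine {q0,q2,q9,q10,q13} on symbol 0: members go to different blocks, giving {q0,q2,q9} and {q10,q13}.
Refine {q0,q2,q9} on symbol 0: members go to different blocks, giving {q0,q2} and {q9}.
Refine {q10,q13} on symbol 1: members go to different blocks, giving {q10} and {q13}.
No further refinement is possible. Final partition (7 blocks): {q0,q2} | {q11} | {q7,q14} | {q8,q12} | {q10} | {q9} | {q13}.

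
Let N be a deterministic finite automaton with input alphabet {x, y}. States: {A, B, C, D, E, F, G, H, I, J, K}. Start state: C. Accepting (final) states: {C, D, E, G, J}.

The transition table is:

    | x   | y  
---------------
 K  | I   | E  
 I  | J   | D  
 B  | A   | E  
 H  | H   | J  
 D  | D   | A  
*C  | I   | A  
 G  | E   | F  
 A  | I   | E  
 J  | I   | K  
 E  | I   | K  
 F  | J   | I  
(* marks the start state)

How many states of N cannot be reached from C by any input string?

4

No path from C leads to B, F, G, H; the other 7 states are all reachable.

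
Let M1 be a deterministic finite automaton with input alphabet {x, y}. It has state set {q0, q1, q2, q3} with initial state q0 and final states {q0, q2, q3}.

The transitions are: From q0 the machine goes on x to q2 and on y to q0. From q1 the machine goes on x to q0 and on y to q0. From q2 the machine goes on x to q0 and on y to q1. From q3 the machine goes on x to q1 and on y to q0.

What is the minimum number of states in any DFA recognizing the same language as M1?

States {q3} cannot be reached from the start state, so discard them.
Start with accepting vs non-accepting: {q0,q2} | {q1}.
On input y, block {q0,q2} splits into {q0} and {q2}.
The partition is now stable with 3 blocks: {q0} | {q1} | {q2}.

3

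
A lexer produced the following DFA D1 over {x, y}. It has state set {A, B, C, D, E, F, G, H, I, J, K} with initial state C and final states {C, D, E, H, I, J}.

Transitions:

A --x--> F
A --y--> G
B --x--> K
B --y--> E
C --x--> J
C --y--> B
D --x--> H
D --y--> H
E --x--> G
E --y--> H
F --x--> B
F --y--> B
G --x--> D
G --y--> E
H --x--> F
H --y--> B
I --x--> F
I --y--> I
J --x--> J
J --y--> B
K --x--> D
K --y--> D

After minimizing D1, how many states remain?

8

First remove the unreachable states {A,I}; 9 states remain.
Initial partition by acceptance: {C,D,E,H,J} | {B,F,G,K}.
Split {C,D,E,H,J} by δ(·,x) → {C,D,J} and {E,H}.
Refine {C,D,J} on symbol x: members go to different blocks, giving {C,J} and {D}.
On input x, block {B,F,G,K} splits into {B,F} and {G,K}.
On input x, block {B,F} splits into {B} and {F}.
On input x, block {E,H} splits into {E} and {H}.
Refine {G,K} on symbol y: members go to different blocks, giving {G} and {K}.
Stable partition: {C,J} | {B} | {E} | {D} | {G} | {F} | {H} | {K} — 8 equivalence classes.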